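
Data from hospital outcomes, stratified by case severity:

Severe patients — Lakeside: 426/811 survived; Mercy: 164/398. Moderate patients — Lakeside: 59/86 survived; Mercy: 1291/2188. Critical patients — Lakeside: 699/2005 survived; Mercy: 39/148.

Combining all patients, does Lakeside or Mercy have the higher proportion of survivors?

Mercy

Severe: Lakeside 426/811 = 52.5%, Mercy 164/398 = 41.2% → Lakeside
Moderate: Lakeside 59/86 = 68.6%, Mercy 1291/2188 = 59.0% → Lakeside
Critical: Lakeside 699/2005 = 34.9%, Mercy 39/148 = 26.4% → Lakeside
Overall: Lakeside 1184/2902 = 40.8%, Mercy 1494/2734 = 54.6% → Mercy
(Lakeside wins every case group but Mercy wins overall — Lakeside's patients skew toward the low-rate critical group.)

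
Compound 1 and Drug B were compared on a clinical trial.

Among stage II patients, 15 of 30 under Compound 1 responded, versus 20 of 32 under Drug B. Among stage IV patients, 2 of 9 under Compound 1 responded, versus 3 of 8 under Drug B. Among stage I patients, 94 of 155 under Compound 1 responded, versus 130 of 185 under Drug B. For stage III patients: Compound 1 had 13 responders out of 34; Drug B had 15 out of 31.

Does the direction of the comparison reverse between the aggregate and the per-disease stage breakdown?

No

Stage II: Compound 1 15/30 = 50.0%, Drug B 20/32 = 62.5% → Drug B
Stage IV: Compound 1 2/9 = 22.2%, Drug B 3/8 = 37.5% → Drug B
Stage I: Compound 1 94/155 = 60.6%, Drug B 130/185 = 70.3% → Drug B
Stage III: Compound 1 13/34 = 38.2%, Drug B 15/31 = 48.4% → Drug B
Overall: Compound 1 124/228 = 54.4%, Drug B 168/256 = 65.6% → Drug B
Drug B wins overall and in every disease group — no reversal.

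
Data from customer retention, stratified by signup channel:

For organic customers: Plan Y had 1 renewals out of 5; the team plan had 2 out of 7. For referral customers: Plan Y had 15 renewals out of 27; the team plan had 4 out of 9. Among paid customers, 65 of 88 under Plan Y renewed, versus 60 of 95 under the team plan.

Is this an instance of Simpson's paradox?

No

Organic: Plan Y 1/5 = 20.0%, the team plan 2/7 = 28.6% → the team plan
Referral: Plan Y 15/27 = 55.6%, the team plan 4/9 = 44.4% → Plan Y
Paid: Plan Y 65/88 = 73.9%, the team plan 60/95 = 63.2% → Plan Y
Overall: Plan Y 81/120 = 67.5%, the team plan 66/111 = 59.5% → Plan Y
Neither sweeps: Plan Y wins 2 of 3 groups, the team plan wins 1. Plan Y wins overall but not every group — no Simpson reversal.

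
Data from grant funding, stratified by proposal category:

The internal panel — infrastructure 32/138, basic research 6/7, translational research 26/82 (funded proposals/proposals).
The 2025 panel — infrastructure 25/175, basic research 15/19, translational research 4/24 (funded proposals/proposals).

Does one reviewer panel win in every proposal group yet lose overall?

Infrastructure: the internal panel 32/138 = 23.2%, the 2025 panel 25/175 = 14.3% → the internal panel
Basic research: the internal panel 6/7 = 85.7%, the 2025 panel 15/19 = 78.9% → the internal panel
Translational research: the internal panel 26/82 = 31.7%, the 2025 panel 4/24 = 16.7% → the internal panel
Overall: the internal panel 64/227 = 28.2%, the 2025 panel 44/218 = 20.2% → the internal panel
The internal panel wins overall and in every proposal group — no reversal.

No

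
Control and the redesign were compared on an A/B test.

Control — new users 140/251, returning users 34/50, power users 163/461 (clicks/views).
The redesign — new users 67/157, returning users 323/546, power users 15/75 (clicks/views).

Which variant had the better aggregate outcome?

the redesign

New users: Control 140/251 = 55.8%, the redesign 67/157 = 42.7% → Control
Returning users: Control 34/50 = 68.0%, the redesign 323/546 = 59.2% → Control
Power users: Control 163/461 = 35.4%, the redesign 15/75 = 20.0% → Control
Overall: Control 337/762 = 44.2%, the redesign 405/778 = 52.1% → the redesign
(Control wins every user group but the redesign wins overall — Control's views skew toward the low-rate power users group.)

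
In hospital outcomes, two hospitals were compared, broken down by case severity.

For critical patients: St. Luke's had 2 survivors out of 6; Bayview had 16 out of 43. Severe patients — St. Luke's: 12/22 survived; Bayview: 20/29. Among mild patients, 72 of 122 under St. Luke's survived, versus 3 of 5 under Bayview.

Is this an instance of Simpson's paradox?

Yes

Critical: St. Luke's 2/6 = 33.3%, Bayview 16/43 = 37.2% → Bayview
Severe: St. Luke's 12/22 = 54.5%, Bayview 20/29 = 69.0% → Bayview
Mild: St. Luke's 72/122 = 59.0%, Bayview 3/5 = 60.0% → Bayview
Overall: St. Luke's 86/150 = 57.3%, Bayview 39/77 = 50.6% → St. Luke's
Bayview wins each case group but St. Luke's wins overall — the comparison reverses. Bayview's patients skew toward critical, which has a lower base rate.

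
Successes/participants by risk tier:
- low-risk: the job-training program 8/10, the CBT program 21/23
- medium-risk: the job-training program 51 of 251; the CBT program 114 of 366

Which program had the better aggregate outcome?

the CBT program

Low-risk: the job-training program 8/10 = 80.0%, the CBT program 21/23 = 91.3% → the CBT program
Medium-risk: the job-training program 51/251 = 20.3%, the CBT program 114/366 = 31.1% → the CBT program
Overall: the job-training program 59/261 = 22.6%, the CBT program 135/389 = 34.7% → the CBT program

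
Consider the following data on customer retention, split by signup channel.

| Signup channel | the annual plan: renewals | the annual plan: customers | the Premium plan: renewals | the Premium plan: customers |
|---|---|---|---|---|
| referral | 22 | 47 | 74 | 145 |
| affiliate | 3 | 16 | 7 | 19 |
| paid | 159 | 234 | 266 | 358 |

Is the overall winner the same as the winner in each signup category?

Referral: the annual plan 22/47 = 46.8%, the Premium plan 74/145 = 51.0% → the Premium plan
Affiliate: the annual plan 3/16 = 18.8%, the Premium plan 7/19 = 36.8% → the Premium plan
Paid: the annual plan 159/234 = 67.9%, the Premium plan 266/358 = 74.3% → the Premium plan
Overall: the annual plan 184/297 = 62.0%, the Premium plan 347/522 = 66.5% → the Premium plan
The Premium plan wins overall and in every signup group — no reversal.

Yes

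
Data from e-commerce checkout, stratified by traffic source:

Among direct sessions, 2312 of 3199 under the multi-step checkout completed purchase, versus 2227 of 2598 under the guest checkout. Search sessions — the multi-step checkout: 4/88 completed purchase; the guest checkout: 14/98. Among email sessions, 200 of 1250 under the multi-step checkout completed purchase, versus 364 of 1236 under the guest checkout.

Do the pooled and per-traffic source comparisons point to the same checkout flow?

Yes

Direct: the multi-step checkout 2312/3199 = 72.3%, the guest checkout 2227/2598 = 85.7% → the guest checkout
Search: the multi-step checkout 4/88 = 4.5%, the guest checkout 14/98 = 14.3% → the guest checkout
Email: the multi-step checkout 200/1250 = 16.0%, the guest checkout 364/1236 = 29.4% → the guest checkout
Overall: the multi-step checkout 2516/4537 = 55.5%, the guest checkout 2605/3932 = 66.3% → the guest checkout
The guest checkout wins overall and in every traffic group — no reversal.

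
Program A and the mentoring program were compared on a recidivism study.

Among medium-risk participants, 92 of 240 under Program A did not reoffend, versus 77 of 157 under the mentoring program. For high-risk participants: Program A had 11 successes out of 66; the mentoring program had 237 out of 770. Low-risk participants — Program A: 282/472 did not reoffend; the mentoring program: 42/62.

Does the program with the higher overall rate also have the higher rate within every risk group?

Medium-risk: Program A 92/240 = 38.3%, the mentoring program 77/157 = 49.0% → the mentoring program
High-risk: Program A 11/66 = 16.7%, the mentoring program 237/770 = 30.8% → the mentoring program
Low-risk: Program A 282/472 = 59.7%, the mentoring program 42/62 = 67.7% → the mentoring program
Overall: Program A 385/778 = 49.5%, the mentoring program 356/989 = 36.0% → Program A
The mentoring program wins each risk group but Program A wins overall — the comparison reverses. The mentoring program's participants skew toward high-risk, which has a lower base rate.

No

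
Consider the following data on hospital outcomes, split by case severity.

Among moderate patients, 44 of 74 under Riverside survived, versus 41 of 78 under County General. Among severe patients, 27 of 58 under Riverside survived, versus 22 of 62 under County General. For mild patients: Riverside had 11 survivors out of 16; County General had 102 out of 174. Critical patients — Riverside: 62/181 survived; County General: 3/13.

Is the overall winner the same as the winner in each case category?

No

Moderate: Riverside 44/74 = 59.5%, County General 41/78 = 52.6% → Riverside
Severe: Riverside 27/58 = 46.6%, County General 22/62 = 35.5% → Riverside
Mild: Riverside 11/16 = 68.8%, County General 102/174 = 58.6% → Riverside
Critical: Riverside 62/181 = 34.3%, County General 3/13 = 23.1% → Riverside
Overall: Riverside 144/329 = 43.8%, County General 168/327 = 51.4% → County General
Riverside wins each case group but County General wins overall — the comparison reverses. Riverside's patients skew toward critical, which has a lower base rate.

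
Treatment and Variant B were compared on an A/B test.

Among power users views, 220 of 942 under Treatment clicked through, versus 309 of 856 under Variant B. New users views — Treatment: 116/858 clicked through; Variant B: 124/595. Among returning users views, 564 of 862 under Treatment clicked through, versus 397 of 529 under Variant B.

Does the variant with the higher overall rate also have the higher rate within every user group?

Power users: Treatment 220/942 = 23.4%, Variant B 309/856 = 36.1% → Variant B
New users: Treatment 116/858 = 13.5%, Variant B 124/595 = 20.8% → Variant B
Returning users: Treatment 564/862 = 65.4%, Variant B 397/529 = 75.0% → Variant B
Overall: Treatment 900/2662 = 33.8%, Variant B 830/1980 = 41.9% → Variant B
Variant B wins overall and in every user group — no reversal.

Yes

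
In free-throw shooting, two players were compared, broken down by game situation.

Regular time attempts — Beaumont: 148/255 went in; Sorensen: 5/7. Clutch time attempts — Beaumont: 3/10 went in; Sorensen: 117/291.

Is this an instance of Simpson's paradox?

Yes

Regular time: Beaumont 148/255 = 58.0%, Sorensen 5/7 = 71.4% → Sorensen
Clutch time: Beaumont 3/10 = 30.0%, Sorensen 117/291 = 40.2% → Sorensen
Overall: Beaumont 151/265 = 57.0%, Sorensen 122/298 = 40.9% → Beaumont
Sorensen wins each game group but Beaumont wins overall — the comparison reverses. Sorensen's attempts skew toward clutch time, which has a lower base rate.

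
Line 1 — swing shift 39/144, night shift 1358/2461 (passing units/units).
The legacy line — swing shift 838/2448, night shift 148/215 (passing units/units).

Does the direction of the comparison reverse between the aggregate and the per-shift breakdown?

Swing shift: Line 1 39/144 = 27.1%, the legacy line 838/2448 = 34.2% → the legacy line
Night shift: Line 1 1358/2461 = 55.2%, the legacy line 148/215 = 68.8% → the legacy line
Overall: Line 1 1397/2605 = 53.6%, the legacy line 986/2663 = 37.0% → Line 1
The legacy line wins each shift group but Line 1 wins overall — the comparison reverses. The legacy line's units skew toward swing shift, which has a lower base rate.

Yes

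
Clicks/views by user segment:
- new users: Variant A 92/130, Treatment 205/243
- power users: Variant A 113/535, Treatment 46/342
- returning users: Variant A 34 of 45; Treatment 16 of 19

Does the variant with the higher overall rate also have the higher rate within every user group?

No

New users: Variant A 92/130 = 70.8%, Treatment 205/243 = 84.4% → Treatment
Power users: Variant A 113/535 = 21.1%, Treatment 46/342 = 13.5% → Variant A
Returning users: Variant A 34/45 = 75.6%, Treatment 16/19 = 84.2% → Treatment
Overall: Variant A 239/710 = 33.7%, Treatment 267/604 = 44.2% → Treatment
Neither sweeps: Variant A wins 1 of 3 groups, Treatment wins 2. Treatment wins overall but not every group — no Simpson reversal.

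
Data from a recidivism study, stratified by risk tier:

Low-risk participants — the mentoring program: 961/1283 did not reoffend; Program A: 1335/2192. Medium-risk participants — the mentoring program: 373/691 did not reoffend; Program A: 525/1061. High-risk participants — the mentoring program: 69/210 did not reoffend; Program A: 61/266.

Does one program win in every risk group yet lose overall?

Low-risk: the mentoring program 961/1283 = 74.9%, Program A 1335/2192 = 60.9% → the mentoring program
Medium-risk: the mentoring program 373/691 = 54.0%, Program A 525/1061 = 49.5% → the mentoring program
High-risk: the mentoring program 69/210 = 32.9%, Program A 61/266 = 22.9% → the mentoring program
Overall: the mentoring program 1403/2184 = 64.2%, Program A 1921/3519 = 54.6% → the mentoring program
The mentoring program wins overall and in every risk group — no reversal.

No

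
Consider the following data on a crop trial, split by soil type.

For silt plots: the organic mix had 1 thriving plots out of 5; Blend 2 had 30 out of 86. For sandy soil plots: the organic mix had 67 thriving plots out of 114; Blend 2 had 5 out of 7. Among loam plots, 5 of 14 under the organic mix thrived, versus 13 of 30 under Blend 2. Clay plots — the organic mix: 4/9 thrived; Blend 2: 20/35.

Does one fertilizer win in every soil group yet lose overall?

Silt: the organic mix 1/5 = 20.0%, Blend 2 30/86 = 34.9% → Blend 2
Sandy soil: the organic mix 67/114 = 58.8%, Blend 2 5/7 = 71.4% → Blend 2
Loam: the organic mix 5/14 = 35.7%, Blend 2 13/30 = 43.3% → Blend 2
Clay: the organic mix 4/9 = 44.4%, Blend 2 20/35 = 57.1% → Blend 2
Overall: the organic mix 77/142 = 54.2%, Blend 2 68/158 = 43.0% → the organic mix
Blend 2 wins each soil group but the organic mix wins overall — the comparison reverses. Blend 2's plots skew toward silt, which has a lower base rate.

Yes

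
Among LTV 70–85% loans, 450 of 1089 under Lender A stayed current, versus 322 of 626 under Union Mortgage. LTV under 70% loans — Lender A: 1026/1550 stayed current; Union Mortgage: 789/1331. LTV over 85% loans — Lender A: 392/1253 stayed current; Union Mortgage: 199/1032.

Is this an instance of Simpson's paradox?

No

LTV 70–85%: Lender A 450/1089 = 41.3%, Union Mortgage 322/626 = 51.4% → Union Mortgage
LTV under 70%: Lender A 1026/1550 = 66.2%, Union Mortgage 789/1331 = 59.3% → Lender A
LTV over 85%: Lender A 392/1253 = 31.3%, Union Mortgage 199/1032 = 19.3% → Lender A
Overall: Lender A 1868/3892 = 48.0%, Union Mortgage 1310/2989 = 43.8% → Lender A
Neither sweeps: Lender A wins 2 of 3 groups, Union Mortgage wins 1. Lender A wins overall but not every group — no Simpson reversal.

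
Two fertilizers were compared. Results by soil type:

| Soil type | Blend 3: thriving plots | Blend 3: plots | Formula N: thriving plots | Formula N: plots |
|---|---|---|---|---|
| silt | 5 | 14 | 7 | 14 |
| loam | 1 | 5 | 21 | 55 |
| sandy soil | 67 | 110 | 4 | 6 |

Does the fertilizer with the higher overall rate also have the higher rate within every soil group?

No

Silt: Blend 3 5/14 = 35.7%, Formula N 7/14 = 50.0% → Formula N
Loam: Blend 3 1/5 = 20.0%, Formula N 21/55 = 38.2% → Formula N
Sandy soil: Blend 3 67/110 = 60.9%, Formula N 4/6 = 66.7% → Formula N
Overall: Blend 3 73/129 = 56.6%, Formula N 32/75 = 42.7% → Blend 3
Formula N wins each soil group but Blend 3 wins overall — the comparison reverses. Formula N's plots skew toward loam, which has a lower base rate.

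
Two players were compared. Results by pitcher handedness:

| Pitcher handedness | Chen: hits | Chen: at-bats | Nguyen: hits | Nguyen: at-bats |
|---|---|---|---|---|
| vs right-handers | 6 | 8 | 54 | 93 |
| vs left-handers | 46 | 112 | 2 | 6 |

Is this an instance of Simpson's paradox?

Yes

Vs right-handers: Chen 6/8 = 75.0%, Nguyen 54/93 = 58.1% → Chen
Vs left-handers: Chen 46/112 = 41.1%, Nguyen 2/6 = 33.3% → Chen
Overall: Chen 52/120 = 43.3%, Nguyen 56/99 = 56.6% → Nguyen
Chen wins each pitcher group but Nguyen wins overall — the comparison reverses. Chen's at-bats skew toward vs left-handers, which has a lower base rate.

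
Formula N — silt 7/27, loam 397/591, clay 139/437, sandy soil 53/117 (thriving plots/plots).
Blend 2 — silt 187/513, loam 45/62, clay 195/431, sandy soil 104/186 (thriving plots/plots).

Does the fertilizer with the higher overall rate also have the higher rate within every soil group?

Silt: Formula N 7/27 = 25.9%, Blend 2 187/513 = 36.5% → Blend 2
Loam: Formula N 397/591 = 67.2%, Blend 2 45/62 = 72.6% → Blend 2
Clay: Formula N 139/437 = 31.8%, Blend 2 195/431 = 45.2% → Blend 2
Sandy soil: Formula N 53/117 = 45.3%, Blend 2 104/186 = 55.9% → Blend 2
Overall: Formula N 596/1172 = 50.9%, Blend 2 531/1192 = 44.5% → Formula N
Blend 2 wins each soil group but Formula N wins overall — the comparison reverses. Blend 2's plots skew toward silt, which has a lower base rate.

No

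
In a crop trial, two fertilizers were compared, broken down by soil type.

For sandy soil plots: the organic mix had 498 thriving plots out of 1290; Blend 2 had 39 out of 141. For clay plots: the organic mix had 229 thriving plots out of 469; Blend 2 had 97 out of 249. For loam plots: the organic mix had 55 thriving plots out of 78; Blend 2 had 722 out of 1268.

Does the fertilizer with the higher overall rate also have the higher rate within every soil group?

Sandy soil: the organic mix 498/1290 = 38.6%, Blend 2 39/141 = 27.7% → the organic mix
Clay: the organic mix 229/469 = 48.8%, Blend 2 97/249 = 39.0% → the organic mix
Loam: the organic mix 55/78 = 70.5%, Blend 2 722/1268 = 56.9% → the organic mix
Overall: the organic mix 782/1837 = 42.6%, Blend 2 858/1658 = 51.7% → Blend 2
The organic mix wins each soil group but Blend 2 wins overall — the comparison reverses. The organic mix's plots skew toward sandy soil, which has a lower base rate.

No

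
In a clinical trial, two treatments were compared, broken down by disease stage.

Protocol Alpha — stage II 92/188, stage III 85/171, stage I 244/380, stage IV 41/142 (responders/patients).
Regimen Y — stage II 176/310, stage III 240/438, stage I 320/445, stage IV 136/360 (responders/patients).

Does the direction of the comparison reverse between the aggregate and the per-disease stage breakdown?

Stage II: Protocol Alpha 92/188 = 48.9%, Regimen Y 176/310 = 56.8% → Regimen Y
Stage III: Protocol Alpha 85/171 = 49.7%, Regimen Y 240/438 = 54.8% → Regimen Y
Stage I: Protocol Alpha 244/380 = 64.2%, Regimen Y 320/445 = 71.9% → Regimen Y
Stage IV: Protocol Alpha 41/142 = 28.9%, Regimen Y 136/360 = 37.8% → Regimen Y
Overall: Protocol Alpha 462/881 = 52.4%, Regimen Y 872/1553 = 56.1% → Regimen Y
Regimen Y wins overall and in every disease group — no reversal.

No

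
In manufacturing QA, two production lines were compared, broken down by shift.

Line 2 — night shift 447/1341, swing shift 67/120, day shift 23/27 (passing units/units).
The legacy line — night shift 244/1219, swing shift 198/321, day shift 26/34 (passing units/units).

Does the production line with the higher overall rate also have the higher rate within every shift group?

Night shift: Line 2 447/1341 = 33.3%, the legacy line 244/1219 = 20.0% → Line 2
Swing shift: Line 2 67/120 = 55.8%, the legacy line 198/321 = 61.7% → the legacy line
Day shift: Line 2 23/27 = 85.2%, the legacy line 26/34 = 76.5% → Line 2
Overall: Line 2 537/1488 = 36.1%, the legacy line 468/1574 = 29.7% → Line 2
Neither sweeps: Line 2 wins 2 of 3 groups, the legacy line wins 1. Line 2 wins overall but not every group — no Simpson reversal.

No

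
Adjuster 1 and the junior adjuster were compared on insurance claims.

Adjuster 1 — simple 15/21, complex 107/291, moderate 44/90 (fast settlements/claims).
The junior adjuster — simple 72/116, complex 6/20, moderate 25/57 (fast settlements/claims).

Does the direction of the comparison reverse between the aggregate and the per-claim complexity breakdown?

Simple: Adjuster 1 15/21 = 71.4%, the junior adjuster 72/116 = 62.1% → Adjuster 1
Complex: Adjuster 1 107/291 = 36.8%, the junior adjuster 6/20 = 30.0% → Adjuster 1
Moderate: Adjuster 1 44/90 = 48.9%, the junior adjuster 25/57 = 43.9% → Adjuster 1
Overall: Adjuster 1 166/402 = 41.3%, the junior adjuster 103/193 = 53.4% → the junior adjuster
Adjuster 1 wins each claim group but the junior adjuster wins overall — the comparison reverses. Adjuster 1's claims skew toward complex, which has a lower base rate.

Yes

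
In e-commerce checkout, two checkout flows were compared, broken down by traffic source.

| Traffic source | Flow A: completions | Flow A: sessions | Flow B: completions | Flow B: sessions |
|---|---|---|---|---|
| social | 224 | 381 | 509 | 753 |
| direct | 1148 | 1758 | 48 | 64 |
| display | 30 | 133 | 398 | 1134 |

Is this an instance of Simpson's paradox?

Yes

Social: Flow A 224/381 = 58.8%, Flow B 509/753 = 67.6% → Flow B
Direct: Flow A 1148/1758 = 65.3%, Flow B 48/64 = 75.0% → Flow B
Display: Flow A 30/133 = 22.6%, Flow B 398/1134 = 35.1% → Flow B
Overall: Flow A 1402/2272 = 61.7%, Flow B 955/1951 = 48.9% → Flow A
Flow B wins each traffic group but Flow A wins overall — the comparison reverses. Flow B's sessions skew toward display, which has a lower base rate.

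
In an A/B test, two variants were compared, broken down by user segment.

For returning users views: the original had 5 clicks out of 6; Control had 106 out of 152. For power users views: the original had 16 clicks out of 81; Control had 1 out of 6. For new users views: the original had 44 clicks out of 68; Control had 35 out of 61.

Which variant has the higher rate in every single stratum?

Returning users: the original 5/6 = 83.3%, Control 106/152 = 69.7% → the original
Power users: the original 16/81 = 19.8%, Control 1/6 = 16.7% → the original
New users: the original 44/68 = 64.7%, Control 35/61 = 57.4% → the original
The original has the higher rate in all 3 groups.

the original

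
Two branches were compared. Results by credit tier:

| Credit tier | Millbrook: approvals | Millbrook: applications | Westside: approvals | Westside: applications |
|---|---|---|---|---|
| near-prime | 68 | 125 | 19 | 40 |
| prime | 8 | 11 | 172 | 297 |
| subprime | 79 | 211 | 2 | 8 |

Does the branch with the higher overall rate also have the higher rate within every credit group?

Near-prime: Millbrook 68/125 = 54.4%, Westside 19/40 = 47.5% → Millbrook
Prime: Millbrook 8/11 = 72.7%, Westside 172/297 = 57.9% → Millbrook
Subprime: Millbrook 79/211 = 37.4%, Westside 2/8 = 25.0% → Millbrook
Overall: Millbrook 155/347 = 44.7%, Westside 193/345 = 55.9% → Westside
Millbrook wins each credit group but Westside wins overall — the comparison reverses. Millbrook's applications skew toward subprime, which has a lower base rate.

No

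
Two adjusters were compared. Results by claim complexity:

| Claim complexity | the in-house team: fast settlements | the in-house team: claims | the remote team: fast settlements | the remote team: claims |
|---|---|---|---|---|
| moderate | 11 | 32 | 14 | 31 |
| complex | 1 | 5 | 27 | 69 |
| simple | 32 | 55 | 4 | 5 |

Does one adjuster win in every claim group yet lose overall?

Moderate: the in-house team 11/32 = 34.4%, the remote team 14/31 = 45.2% → the remote team
Complex: the in-house team 1/5 = 20.0%, the remote team 27/69 = 39.1% → the remote team
Simple: the in-house team 32/55 = 58.2%, the remote team 4/5 = 80.0% → the remote team
Overall: the in-house team 44/92 = 47.8%, the remote team 45/105 = 42.9% → the in-house team
The remote team wins each claim group but the in-house team wins overall — the comparison reverses. The remote team's claims skew toward complex, which has a lower base rate.

Yes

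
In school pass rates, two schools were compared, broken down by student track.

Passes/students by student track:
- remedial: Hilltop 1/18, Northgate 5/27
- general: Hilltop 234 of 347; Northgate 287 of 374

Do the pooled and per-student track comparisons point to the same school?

Remedial: Hilltop 1/18 = 5.6%, Northgate 5/27 = 18.5% → Northgate
General: Hilltop 234/347 = 67.4%, Northgate 287/374 = 76.7% → Northgate
Overall: Hilltop 235/365 = 64.4%, Northgate 292/401 = 72.8% → Northgate
Northgate wins overall and in every student group — no reversal.

Yes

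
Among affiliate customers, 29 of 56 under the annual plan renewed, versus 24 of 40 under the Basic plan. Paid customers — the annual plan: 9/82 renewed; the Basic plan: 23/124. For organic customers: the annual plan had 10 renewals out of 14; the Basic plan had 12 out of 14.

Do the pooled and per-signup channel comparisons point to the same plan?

Yes

Affiliate: the annual plan 29/56 = 51.8%, the Basic plan 24/40 = 60.0% → the Basic plan
Paid: the annual plan 9/82 = 11.0%, the Basic plan 23/124 = 18.5% → the Basic plan
Organic: the annual plan 10/14 = 71.4%, the Basic plan 12/14 = 85.7% → the Basic plan
Overall: the annual plan 48/152 = 31.6%, the Basic plan 59/178 = 33.1% → the Basic plan
The Basic plan wins overall and in every signup group — no reversal.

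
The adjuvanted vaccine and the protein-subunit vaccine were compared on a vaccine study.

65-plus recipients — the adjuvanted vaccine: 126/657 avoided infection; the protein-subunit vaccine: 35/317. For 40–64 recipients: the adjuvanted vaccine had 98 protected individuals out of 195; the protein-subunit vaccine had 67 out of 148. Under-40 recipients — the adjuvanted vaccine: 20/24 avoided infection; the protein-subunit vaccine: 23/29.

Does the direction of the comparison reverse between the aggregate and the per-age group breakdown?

65-plus: the adjuvanted vaccine 126/657 = 19.2%, the protein-subunit vaccine 35/317 = 11.0% → the adjuvanted vaccine
40–64: the adjuvanted vaccine 98/195 = 50.3%, the protein-subunit vaccine 67/148 = 45.3% → the adjuvanted vaccine
Under-40: the adjuvanted vaccine 20/24 = 83.3%, the protein-subunit vaccine 23/29 = 79.3% → the adjuvanted vaccine
Overall: the adjuvanted vaccine 244/876 = 27.9%, the protein-subunit vaccine 125/494 = 25.3% → the adjuvanted vaccine
The adjuvanted vaccine wins overall and in every age group — no reversal.

No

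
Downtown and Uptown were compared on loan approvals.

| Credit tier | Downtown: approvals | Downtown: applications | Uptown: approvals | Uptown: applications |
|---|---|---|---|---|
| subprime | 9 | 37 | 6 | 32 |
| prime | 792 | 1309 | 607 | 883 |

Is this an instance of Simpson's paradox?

Subprime: Downtown 9/37 = 24.3%, Uptown 6/32 = 18.8% → Downtown
Prime: Downtown 792/1309 = 60.5%, Uptown 607/883 = 68.7% → Uptown
Overall: Downtown 801/1346 = 59.5%, Uptown 613/915 = 67.0% → Uptown
Neither sweeps: Downtown wins 1 of 2 groups, Uptown wins 1. Uptown wins overall but not every group — no Simpson reversal.

No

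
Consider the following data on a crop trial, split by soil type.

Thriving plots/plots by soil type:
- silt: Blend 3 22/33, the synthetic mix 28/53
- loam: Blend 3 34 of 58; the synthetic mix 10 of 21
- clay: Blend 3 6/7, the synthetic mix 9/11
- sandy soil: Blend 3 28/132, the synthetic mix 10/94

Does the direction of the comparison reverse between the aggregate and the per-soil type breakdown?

Silt: Blend 3 22/33 = 66.7%, the synthetic mix 28/53 = 52.8% → Blend 3
Loam: Blend 3 34/58 = 58.6%, the synthetic mix 10/21 = 47.6% → Blend 3
Clay: Blend 3 6/7 = 85.7%, the synthetic mix 9/11 = 81.8% → Blend 3
Sandy soil: Blend 3 28/132 = 21.2%, the synthetic mix 10/94 = 10.6% → Blend 3
Overall: Blend 3 90/230 = 39.1%, the synthetic mix 57/179 = 31.8% → Blend 3
Blend 3 wins overall and in every soil group — no reversal.

No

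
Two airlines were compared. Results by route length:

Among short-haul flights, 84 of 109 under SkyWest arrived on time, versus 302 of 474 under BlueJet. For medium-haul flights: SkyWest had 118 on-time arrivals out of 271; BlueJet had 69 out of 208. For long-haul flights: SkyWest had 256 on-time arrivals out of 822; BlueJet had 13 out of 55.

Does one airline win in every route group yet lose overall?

Short-haul: SkyWest 84/109 = 77.1%, BlueJet 302/474 = 63.7% → SkyWest
Medium-haul: SkyWest 118/271 = 43.5%, BlueJet 69/208 = 33.2% → SkyWest
Long-haul: SkyWest 256/822 = 31.1%, BlueJet 13/55 = 23.6% → SkyWest
Overall: SkyWest 458/1202 = 38.1%, BlueJet 384/737 = 52.1% → BlueJet
SkyWest wins each route group but BlueJet wins overall — the comparison reverses. SkyWest's flights skew toward long-haul, which has a lower base rate.

Yes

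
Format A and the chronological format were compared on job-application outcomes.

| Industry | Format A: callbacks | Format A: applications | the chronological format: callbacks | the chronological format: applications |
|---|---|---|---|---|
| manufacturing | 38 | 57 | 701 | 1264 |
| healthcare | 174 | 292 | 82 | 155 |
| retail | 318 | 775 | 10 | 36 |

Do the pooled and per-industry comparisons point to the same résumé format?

No

Manufacturing: Format A 38/57 = 66.7%, the chronological format 701/1264 = 55.5% → Format A
Healthcare: Format A 174/292 = 59.6%, the chronological format 82/155 = 52.9% → Format A
Retail: Format A 318/775 = 41.0%, the chronological format 10/36 = 27.8% → Format A
Overall: Format A 530/1124 = 47.2%, the chronological format 793/1455 = 54.5% → the chronological format
Format A wins each industry group but the chronological format wins overall — the comparison reverses. Format A's applications skew toward retail, which has a lower base rate.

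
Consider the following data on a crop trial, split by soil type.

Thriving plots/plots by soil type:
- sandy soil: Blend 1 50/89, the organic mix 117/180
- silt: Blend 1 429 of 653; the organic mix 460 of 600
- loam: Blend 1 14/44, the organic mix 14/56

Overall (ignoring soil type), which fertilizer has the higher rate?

Sandy soil: Blend 1 50/89 = 56.2%, the organic mix 117/180 = 65.0% → the organic mix
Silt: Blend 1 429/653 = 65.7%, the organic mix 460/600 = 76.7% → the organic mix
Loam: Blend 1 14/44 = 31.8%, the organic mix 14/56 = 25.0% → Blend 1
Overall: Blend 1 493/786 = 62.7%, the organic mix 591/836 = 70.7% → the organic mix
(Neither sweeps every soil group, but the organic mix has the higher pooled rate.)

the organic mix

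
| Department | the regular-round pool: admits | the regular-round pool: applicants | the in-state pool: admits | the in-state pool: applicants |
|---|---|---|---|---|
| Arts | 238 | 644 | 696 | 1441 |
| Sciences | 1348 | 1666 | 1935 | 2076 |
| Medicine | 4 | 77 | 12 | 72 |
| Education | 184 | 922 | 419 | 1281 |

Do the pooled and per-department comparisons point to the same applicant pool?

Arts: the regular-round pool 238/644 = 37.0%, the in-state pool 696/1441 = 48.3% → the in-state pool
Sciences: the regular-round pool 1348/1666 = 80.9%, the in-state pool 1935/2076 = 93.2% → the in-state pool
Medicine: the regular-round pool 4/77 = 5.2%, the in-state pool 12/72 = 16.7% → the in-state pool
Education: the regular-round pool 184/922 = 20.0%, the in-state pool 419/1281 = 32.7% → the in-state pool
Overall: the regular-round pool 1774/3309 = 53.6%, the in-state pool 3062/4870 = 62.9% → the in-state pool
The in-state pool wins overall and in every department group — no reversal.

Yes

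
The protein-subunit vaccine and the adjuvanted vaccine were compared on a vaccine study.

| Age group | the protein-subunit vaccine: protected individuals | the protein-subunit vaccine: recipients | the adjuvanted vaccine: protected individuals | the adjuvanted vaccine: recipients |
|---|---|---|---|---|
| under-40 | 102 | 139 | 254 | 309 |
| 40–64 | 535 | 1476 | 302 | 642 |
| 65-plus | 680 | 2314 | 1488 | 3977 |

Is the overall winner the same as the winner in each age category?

Yes

Under-40: the protein-subunit vaccine 102/139 = 73.4%, the adjuvanted vaccine 254/309 = 82.2% → the adjuvanted vaccine
40–64: the protein-subunit vaccine 535/1476 = 36.2%, the adjuvanted vaccine 302/642 = 47.0% → the adjuvanted vaccine
65-plus: the protein-subunit vaccine 680/2314 = 29.4%, the adjuvanted vaccine 1488/3977 = 37.4% → the adjuvanted vaccine
Overall: the protein-subunit vaccine 1317/3929 = 33.5%, the adjuvanted vaccine 2044/4928 = 41.5% → the adjuvanted vaccine
The adjuvanted vaccine wins overall and in every age group — no reversal.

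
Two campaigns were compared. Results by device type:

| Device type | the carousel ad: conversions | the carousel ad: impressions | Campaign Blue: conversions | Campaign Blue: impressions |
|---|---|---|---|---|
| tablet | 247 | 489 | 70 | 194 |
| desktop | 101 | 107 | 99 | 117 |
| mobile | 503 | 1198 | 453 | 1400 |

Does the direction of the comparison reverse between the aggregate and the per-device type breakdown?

Tablet: the carousel ad 247/489 = 50.5%, Campaign Blue 70/194 = 36.1% → the carousel ad
Desktop: the carousel ad 101/107 = 94.4%, Campaign Blue 99/117 = 84.6% → the carousel ad
Mobile: the carousel ad 503/1198 = 42.0%, Campaign Blue 453/1400 = 32.4% → the carousel ad
Overall: the carousel ad 851/1794 = 47.4%, Campaign Blue 622/1711 = 36.4% → the carousel ad
The carousel ad wins overall and in every device group — no reversal.

No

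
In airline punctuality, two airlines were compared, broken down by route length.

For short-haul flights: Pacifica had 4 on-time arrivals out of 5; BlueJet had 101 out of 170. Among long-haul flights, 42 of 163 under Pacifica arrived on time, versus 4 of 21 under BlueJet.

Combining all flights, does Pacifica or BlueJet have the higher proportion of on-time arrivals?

BlueJet

Short-haul: Pacifica 4/5 = 80.0%, BlueJet 101/170 = 59.4% → Pacifica
Long-haul: Pacifica 42/163 = 25.8%, BlueJet 4/21 = 19.0% → Pacifica
Overall: Pacifica 46/168 = 27.4%, BlueJet 105/191 = 55.0% → BlueJet
(Pacifica wins every route group but BlueJet wins overall — Pacifica's flights skew toward the low-rate long-haul group.)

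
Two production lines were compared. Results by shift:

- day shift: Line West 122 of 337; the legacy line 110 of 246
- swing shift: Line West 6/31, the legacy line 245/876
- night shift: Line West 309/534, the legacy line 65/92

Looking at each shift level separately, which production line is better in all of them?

Day shift: Line West 122/337 = 36.2%, the legacy line 110/246 = 44.7% → the legacy line
Swing shift: Line West 6/31 = 19.4%, the legacy line 245/876 = 28.0% → the legacy line
Night shift: Line West 309/534 = 57.9%, the legacy line 65/92 = 70.7% → the legacy line
The legacy line has the higher rate in all 3 groups.

the legacy line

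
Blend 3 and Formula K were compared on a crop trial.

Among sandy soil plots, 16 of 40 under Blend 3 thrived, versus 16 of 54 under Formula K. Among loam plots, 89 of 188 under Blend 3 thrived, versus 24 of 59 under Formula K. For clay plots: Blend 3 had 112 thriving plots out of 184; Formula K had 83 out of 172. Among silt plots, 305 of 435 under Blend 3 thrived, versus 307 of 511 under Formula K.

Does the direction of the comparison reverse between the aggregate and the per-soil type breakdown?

No

Sandy soil: Blend 3 16/40 = 40.0%, Formula K 16/54 = 29.6% → Blend 3
Loam: Blend 3 89/188 = 47.3%, Formula K 24/59 = 40.7% → Blend 3
Clay: Blend 3 112/184 = 60.9%, Formula K 83/172 = 48.3% → Blend 3
Silt: Blend 3 305/435 = 70.1%, Formula K 307/511 = 60.1% → Blend 3
Overall: Blend 3 522/847 = 61.6%, Formula K 430/796 = 54.0% → Blend 3
Blend 3 wins overall and in every soil group — no reversal.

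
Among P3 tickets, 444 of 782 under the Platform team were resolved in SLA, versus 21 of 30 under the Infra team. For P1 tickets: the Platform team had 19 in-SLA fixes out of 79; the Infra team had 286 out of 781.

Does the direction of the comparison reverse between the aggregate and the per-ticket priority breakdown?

Yes

P3: the Platform team 444/782 = 56.8%, the Infra team 21/30 = 70.0% → the Infra team
P1: the Platform team 19/79 = 24.1%, the Infra team 286/781 = 36.6% → the Infra team
Overall: the Platform team 463/861 = 53.8%, the Infra team 307/811 = 37.9% → the Platform team
The Infra team wins each ticket group but the Platform team wins overall — the comparison reverses. The Infra team's tickets skew toward P1, which has a lower base rate.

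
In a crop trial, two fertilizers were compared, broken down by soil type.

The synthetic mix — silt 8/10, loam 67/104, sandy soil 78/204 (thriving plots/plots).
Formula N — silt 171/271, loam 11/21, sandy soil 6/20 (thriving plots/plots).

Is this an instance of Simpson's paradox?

Yes

Silt: the synthetic mix 8/10 = 80.0%, Formula N 171/271 = 63.1% → the synthetic mix
Loam: the synthetic mix 67/104 = 64.4%, Formula N 11/21 = 52.4% → the synthetic mix
Sandy soil: the synthetic mix 78/204 = 38.2%, Formula N 6/20 = 30.0% → the synthetic mix
Overall: the synthetic mix 153/318 = 48.1%, Formula N 188/312 = 60.3% → Formula N
The synthetic mix wins each soil group but Formula N wins overall — the comparison reverses. The synthetic mix's plots skew toward sandy soil, which has a lower base rate.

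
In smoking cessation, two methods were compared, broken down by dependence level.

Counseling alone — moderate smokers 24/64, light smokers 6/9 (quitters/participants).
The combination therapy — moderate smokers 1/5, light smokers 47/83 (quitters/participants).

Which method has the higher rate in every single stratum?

Moderate smokers: counseling alone 24/64 = 37.5%, the combination therapy 1/5 = 20.0% → counseling alone
Light smokers: counseling alone 6/9 = 66.7%, the combination therapy 47/83 = 56.6% → counseling alone
Counseling alone has the higher rate in both groups.

counseling alone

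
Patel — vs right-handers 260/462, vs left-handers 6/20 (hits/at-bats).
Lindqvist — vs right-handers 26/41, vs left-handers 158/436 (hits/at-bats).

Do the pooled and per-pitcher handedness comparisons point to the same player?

Vs right-handers: Patel 260/462 = 56.3%, Lindqvist 26/41 = 63.4% → Lindqvist
Vs left-handers: Patel 6/20 = 30.0%, Lindqvist 158/436 = 36.2% → Lindqvist
Overall: Patel 266/482 = 55.2%, Lindqvist 184/477 = 38.6% → Patel
Lindqvist wins each pitcher group but Patel wins overall — the comparison reverses. Lindqvist's at-bats skew toward vs left-handers, which has a lower base rate.

No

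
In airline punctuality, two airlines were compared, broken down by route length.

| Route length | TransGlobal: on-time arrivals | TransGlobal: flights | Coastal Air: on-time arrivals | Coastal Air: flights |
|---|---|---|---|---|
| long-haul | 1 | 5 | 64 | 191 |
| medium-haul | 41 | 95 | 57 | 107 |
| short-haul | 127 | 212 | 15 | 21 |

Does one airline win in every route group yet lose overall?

Long-haul: TransGlobal 1/5 = 20.0%, Coastal Air 64/191 = 33.5% → Coastal Air
Medium-haul: TransGlobal 41/95 = 43.2%, Coastal Air 57/107 = 53.3% → Coastal Air
Short-haul: TransGlobal 127/212 = 59.9%, Coastal Air 15/21 = 71.4% → Coastal Air
Overall: TransGlobal 169/312 = 54.2%, Coastal Air 136/319 = 42.6% → TransGlobal
Coastal Air wins each route group but TransGlobal wins overall — the comparison reverses. Coastal Air's flights skew toward long-haul, which has a lower base rate.

Yes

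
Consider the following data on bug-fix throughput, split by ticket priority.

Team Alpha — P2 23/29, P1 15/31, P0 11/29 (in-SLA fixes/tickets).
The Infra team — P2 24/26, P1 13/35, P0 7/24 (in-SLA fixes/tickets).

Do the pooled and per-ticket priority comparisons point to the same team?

P2: Team Alpha 23/29 = 79.3%, the Infra team 24/26 = 92.3% → the Infra team
P1: Team Alpha 15/31 = 48.4%, the Infra team 13/35 = 37.1% → Team Alpha
P0: Team Alpha 11/29 = 37.9%, the Infra team 7/24 = 29.2% → Team Alpha
Overall: Team Alpha 49/89 = 55.1%, the Infra team 44/85 = 51.8% → Team Alpha
Neither sweeps: Team Alpha wins 2 of 3 groups, the Infra team wins 1. Team Alpha wins overall but not every group — no Simpson reversal.

No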